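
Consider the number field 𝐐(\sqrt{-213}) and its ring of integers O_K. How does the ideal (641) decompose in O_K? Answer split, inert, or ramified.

d = -213 ≡ 3 (mod 4), so O_K = ℤ[√-213] and disc(K) = 4d = -852.
Since gcd(641, -852) = 1 the prime 641 does not ramify.
Legendre symbol by Euler's criterion: (-213/641) ≡ (-213)^320 ≡ 640 (mod 641), i.e. (-213/641) = -1.
d is a non-residue mod p, hence 641 remains inert in O_K.

inert — (641) stays prime in O_K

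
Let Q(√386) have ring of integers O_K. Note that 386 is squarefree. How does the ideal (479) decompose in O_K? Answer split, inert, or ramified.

d = 386 ≡ 2 (mod 4), so O_K = ℤ[√386] and disc(K) = 4d = 1544.
disc(K) = 1544 is not divisible by 479; 479 is unramified.
Legendre symbol by Euler's criterion: (386/479) ≡ 386^239 ≡ 1 (mod 479), i.e. (386/479) = 1.
Legendre symbol 1 ⇒ 479 is split.

splits completely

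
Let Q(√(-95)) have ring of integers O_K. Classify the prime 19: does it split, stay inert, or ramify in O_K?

ramified

-95 mod 4 = 1, hence disc K = -95 and O_K = ℤ[(1+√-95)/2].
Ramification test: 19 | -95. The prime 19 ramifies in K.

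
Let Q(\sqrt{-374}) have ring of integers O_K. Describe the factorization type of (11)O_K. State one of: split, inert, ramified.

Since -374 ≢ 1 mod 4, the ring of integers is ℤ[√-374] with discriminant 4·(-374) = -1496.
Ramification test: 11 | -1496. The prime 11 ramifies in K.

ramified — (11) = 𝔭²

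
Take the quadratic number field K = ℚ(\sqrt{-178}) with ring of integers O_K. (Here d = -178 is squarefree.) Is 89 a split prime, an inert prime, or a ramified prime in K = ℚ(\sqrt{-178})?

ramifies in O_K

d = -178 ≡ 2 (mod 4), so O_K = ℤ[√-178] and disc(K) = 4d = -712.
disc(K) = -712 = 89·(-8), so p = 89 is ramified.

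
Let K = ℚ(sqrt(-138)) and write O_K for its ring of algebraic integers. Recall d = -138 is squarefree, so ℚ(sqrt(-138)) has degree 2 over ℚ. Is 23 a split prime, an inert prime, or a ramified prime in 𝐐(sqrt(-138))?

ramifies in O_K

Since -138 ≢ 1 mod 4, the ring of integers is ℤ[√-138] with discriminant 4·(-138) = -552.
23 divides disc(K) = -552, so 23 ramifies.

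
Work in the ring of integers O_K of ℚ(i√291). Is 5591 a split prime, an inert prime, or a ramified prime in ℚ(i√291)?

5591 remains inert

d = -291 ≡ 1 (mod 4), so O_K = ℤ[(1+√-291)/2] and disc(K) = d = -291.
disc(K) = -291 is not divisible by 5591; 5591 is unramified.
Compute (-291/5591) via Euler: 5300^((5591-1)/2) mod 5591 = 5590, so (-291/5591) = -1.
(-291/5591) = -1, so 5591 is inert.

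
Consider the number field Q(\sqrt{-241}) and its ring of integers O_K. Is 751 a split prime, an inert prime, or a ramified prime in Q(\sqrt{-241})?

Since -241 ≢ 1 mod 4, the ring of integers is ℤ[√-241] with discriminant 4·(-241) = -964.
disc(K) = -964 is not divisible by 751; 751 is unramified.
Compute (-241/751) via Euler: 510^((751-1)/2) mod 751 = 1, so (-241/751) = 1.
d is a quadratic residue mod p, hence 751 splits in O_K.

751 splits in O_K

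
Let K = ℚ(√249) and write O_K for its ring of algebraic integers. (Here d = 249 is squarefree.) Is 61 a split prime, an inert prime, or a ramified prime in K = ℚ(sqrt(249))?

p splits

249 mod 4 = 1, hence disc K = 249 and O_K = ℤ[(1+√249)/2].
disc(K) = 249 is not divisible by 61; 61 is unramified.
(249/61) = 5^30 mod 61 = 1, giving Legendre symbol 1.
d is a quadratic residue mod p, hence 61 splits in O_K.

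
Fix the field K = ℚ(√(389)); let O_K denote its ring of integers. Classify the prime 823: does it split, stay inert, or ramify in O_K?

split

Since 389 ≡ 1 mod 4, the ring of integers is ℤ[(1+√389)/2] with discriminant 389.
823 ∤ 389, so 823 is unramified.
Euler's criterion: 389^411 mod 823 = 1. Thus (389|823) = 1.
d is a quadratic residue mod p, hence 823 splits in O_K.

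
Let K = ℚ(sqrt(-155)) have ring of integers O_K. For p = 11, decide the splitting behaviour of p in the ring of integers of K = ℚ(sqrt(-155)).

d = -155 ≡ 1 (mod 4), so O_K = ℤ[(1+√-155)/2] and disc(K) = d = -155.
11 ∤ -155, so 11 is unramified.
Legendre symbol by Euler's criterion: (-155/11) ≡ (-155)^5 ≡ 10 (mod 11), i.e. (-155/11) = -1.
Legendre symbol -1 ⇒ 11 is inert.

inert — (11) stays prime in O_K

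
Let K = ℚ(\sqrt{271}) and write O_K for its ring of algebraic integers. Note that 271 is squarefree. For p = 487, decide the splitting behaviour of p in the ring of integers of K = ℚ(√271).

271 mod 4 = 3, hence disc K = 4·271 = 1084 and O_K = ℤ[√271].
disc(K) = 1084 is not divisible by 487; 487 is unramified.
Euler's criterion: 271^243 mod 487 = 1. Thus (271|487) = 1.
Legendre symbol 1 ⇒ 487 is split.

splits completely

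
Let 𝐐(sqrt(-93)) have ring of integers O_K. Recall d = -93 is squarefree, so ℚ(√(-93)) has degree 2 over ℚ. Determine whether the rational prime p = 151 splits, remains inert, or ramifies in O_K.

splits completely

Since -93 ≢ 1 mod 4, the ring of integers is ℤ[√-93] with discriminant 4·(-93) = -372.
151 ∤ -372, so 151 is unramified.
Legendre symbol by Euler's criterion: (-93/151) ≡ (-93)^75 ≡ 1 (mod 151), i.e. (-93/151) = 1.
Legendre symbol 1 ⇒ 151 is split.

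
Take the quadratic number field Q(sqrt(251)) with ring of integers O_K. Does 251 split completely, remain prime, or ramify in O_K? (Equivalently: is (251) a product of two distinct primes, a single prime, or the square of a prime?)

ramified — (251) = 𝔭²

251 mod 4 = 3, hence disc K = 4·251 = 1004 and O_K = ℤ[√251].
disc(K) = 1004 = 251·4, so p = 251 is ramified.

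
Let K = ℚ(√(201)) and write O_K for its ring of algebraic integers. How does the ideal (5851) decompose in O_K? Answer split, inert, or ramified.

Since 201 ≡ 1 mod 4, the ring of integers is ℤ[(1+√201)/2] with discriminant 201.
5851 ∤ 201, so 5851 is unramified.
Legendre symbol by Euler's criterion: (201/5851) ≡ 201^2925 ≡ 1 (mod 5851), i.e. (201/5851) = 1.
(201/5851) = 1, so 5851 splits.

splits completely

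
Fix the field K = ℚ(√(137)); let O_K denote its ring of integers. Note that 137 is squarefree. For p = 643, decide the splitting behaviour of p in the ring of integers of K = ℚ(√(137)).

643 remains inert

137 mod 4 = 1, hence disc K = 137 and O_K = ℤ[(1+√137)/2].
disc(K) = 137 is not divisible by 643; 643 is unramified.
(137/643) = 137^321 mod 643 = 642, giving Legendre symbol -1.
(137/643) = -1, so 643 is inert.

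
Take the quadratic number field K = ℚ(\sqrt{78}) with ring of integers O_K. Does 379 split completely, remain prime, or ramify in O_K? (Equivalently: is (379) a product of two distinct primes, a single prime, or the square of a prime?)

inert

d = 78 ≡ 2 (mod 4), so O_K = ℤ[√78] and disc(K) = 4d = 312.
379 ∤ 312, so 379 is unramified.
Compute (78/379) via Euler: 78^((379-1)/2) mod 379 = 378, so (78/379) = -1.
d is a non-residue mod p, hence 379 remains inert in O_K.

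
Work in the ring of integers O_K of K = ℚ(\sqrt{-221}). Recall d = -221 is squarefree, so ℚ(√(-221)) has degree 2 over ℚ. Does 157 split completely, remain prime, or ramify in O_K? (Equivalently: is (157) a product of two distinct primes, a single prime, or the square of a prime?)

Since -221 ≢ 1 mod 4, the ring of integers is ℤ[√-221] with discriminant 4·(-221) = -884.
Since gcd(157, -884) = 1 the prime 157 does not ramify.
Euler's criterion: (-221)^78 mod 157 = 1. Thus (-221|157) = 1.
d is a quadratic residue mod p, hence 157 splits in O_K.

split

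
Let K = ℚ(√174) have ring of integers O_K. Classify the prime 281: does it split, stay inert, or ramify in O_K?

Since 174 ≢ 1 mod 4, the ring of integers is ℤ[√174] with discriminant 4·174 = 696.
Since gcd(281, 696) = 1 the prime 281 does not ramify.
Euler's criterion: 174^140 mod 281 = 280. Thus (174|281) = -1.
d is a non-residue mod p, hence 281 remains inert in O_K.

inert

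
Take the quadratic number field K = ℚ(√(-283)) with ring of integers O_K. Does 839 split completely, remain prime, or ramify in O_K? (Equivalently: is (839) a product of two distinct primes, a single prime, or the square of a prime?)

p is inert

-283 mod 4 = 1, hence disc K = -283 and O_K = ℤ[(1+√-283)/2].
839 ∤ -283, so 839 is unramified.
Compute (-283/839) via Euler: 556^((839-1)/2) mod 839 = 838, so (-283/839) = -1.
Legendre symbol -1 ⇒ 839 is inert.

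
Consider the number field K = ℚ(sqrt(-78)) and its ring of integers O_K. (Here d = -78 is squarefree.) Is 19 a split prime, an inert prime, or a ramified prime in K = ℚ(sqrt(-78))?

split

-78 mod 4 = 2, hence disc K = 4·(-78) = -312 and O_K = ℤ[√-78].
19 ∤ -312, so 19 is unramified.
Legendre symbol by Euler's criterion: (-78/19) ≡ (-78)^9 ≡ 1 (mod 19), i.e. (-78/19) = 1.
(-78/19) = 1, so 19 splits.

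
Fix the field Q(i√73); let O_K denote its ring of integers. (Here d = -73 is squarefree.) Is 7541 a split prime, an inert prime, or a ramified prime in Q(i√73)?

-73 mod 4 = 3, hence disc K = 4·(-73) = -292 and O_K = ℤ[√-73].
Since gcd(7541, -292) = 1 the prime 7541 does not ramify.
Euler's criterion: (-73)^3770 mod 7541 = 7540. Thus (-73|7541) = -1.
Legendre symbol -1 ⇒ 7541 is inert.

7541 remains inert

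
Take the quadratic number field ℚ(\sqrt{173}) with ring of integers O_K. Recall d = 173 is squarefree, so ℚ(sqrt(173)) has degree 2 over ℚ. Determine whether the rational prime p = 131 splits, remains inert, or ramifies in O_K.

173 mod 4 = 1, hence disc K = 173 and O_K = ℤ[(1+√173)/2].
Since gcd(131, 173) = 1 the prime 131 does not ramify.
Euler's criterion: 173^65 mod 131 = 130. Thus (173|131) = -1.
(173/131) = -1, so 131 is inert.

131 remains inert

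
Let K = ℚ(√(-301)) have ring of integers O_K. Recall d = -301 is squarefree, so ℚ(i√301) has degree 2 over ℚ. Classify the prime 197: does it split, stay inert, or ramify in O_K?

d = -301 ≡ 3 (mod 4), so O_K = ℤ[√-301] and disc(K) = 4d = -1204.
197 ∤ -1204, so 197 is unramified.
Compute (-301/197) via Euler: 93^((197-1)/2) mod 197 = 1, so (-301/197) = 1.
Legendre symbol 1 ⇒ 197 is split.

197 splits in O_K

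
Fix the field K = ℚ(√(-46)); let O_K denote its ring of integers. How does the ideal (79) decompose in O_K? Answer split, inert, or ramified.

-46 mod 4 = 2, hence disc K = 4·(-46) = -184 and O_K = ℤ[√-46].
Since gcd(79, -184) = 1 the prime 79 does not ramify.
Euler's criterion: (-46)^39 mod 79 = 78. Thus (-46|79) = -1.
(-46/79) = -1, so 79 is inert.

79 remains inert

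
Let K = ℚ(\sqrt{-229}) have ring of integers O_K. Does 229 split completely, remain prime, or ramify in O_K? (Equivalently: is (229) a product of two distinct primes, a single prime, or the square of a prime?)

ramified

d = -229 ≡ 3 (mod 4), so O_K = ℤ[√-229] and disc(K) = 4d = -916.
Ramification test: 229 | -916. The prime 229 ramifies in K.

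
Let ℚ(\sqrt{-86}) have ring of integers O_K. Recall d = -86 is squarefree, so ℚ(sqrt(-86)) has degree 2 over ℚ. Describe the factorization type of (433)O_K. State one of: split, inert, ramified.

-86 mod 4 = 2, hence disc K = 4·(-86) = -344 and O_K = ℤ[√-86].
disc(K) = -344 is not divisible by 433; 433 is unramified.
(-86/433) = 347^216 mod 433 = 432, giving Legendre symbol -1.
Legendre symbol -1 ⇒ 433 is inert.

inert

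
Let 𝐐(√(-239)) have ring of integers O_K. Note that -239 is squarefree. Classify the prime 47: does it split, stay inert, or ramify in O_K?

d = -239 ≡ 1 (mod 4), so O_K = ℤ[(1+√-239)/2] and disc(K) = d = -239.
47 ∤ -239, so 47 is unramified.
(-239/47) = 43^23 mod 47 = 46, giving Legendre symbol -1.
(-239/47) = -1, so 47 is inert.

47 remains inert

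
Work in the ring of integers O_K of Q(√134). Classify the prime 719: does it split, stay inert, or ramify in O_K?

Since 134 ≢ 1 mod 4, the ring of integers is ℤ[√134] with discriminant 4·134 = 536.
719 ∤ 536, so 719 is unramified.
Legendre symbol by Euler's criterion: (134/719) ≡ 134^359 ≡ 718 (mod 719), i.e. (134/719) = -1.
d is a non-residue mod p, hence 719 remains inert in O_K.

719 remains inert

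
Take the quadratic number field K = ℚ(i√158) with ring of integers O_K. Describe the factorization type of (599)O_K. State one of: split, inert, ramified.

split

Since -158 ≢ 1 mod 4, the ring of integers is ℤ[√-158] with discriminant 4·(-158) = -632.
599 ∤ -632, so 599 is unramified.
Euler's criterion: (-158)^299 mod 599 = 1. Thus (-158|599) = 1.
(-158/599) = 1, so 599 splits.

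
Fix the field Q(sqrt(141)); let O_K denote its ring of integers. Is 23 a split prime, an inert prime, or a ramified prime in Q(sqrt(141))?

23 splits in O_K

d = 141 ≡ 1 (mod 4), so O_K = ℤ[(1+√141)/2] and disc(K) = d = 141.
23 ∤ 141, so 23 is unramified.
Compute (141/23) via Euler: 3^((23-1)/2) mod 23 = 1, so (141/23) = 1.
d is a quadratic residue mod p, hence 23 splits in O_K.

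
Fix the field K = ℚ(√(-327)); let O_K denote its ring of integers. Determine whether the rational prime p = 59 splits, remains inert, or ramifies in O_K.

Since -327 ≡ 1 mod 4, the ring of integers is ℤ[(1+√-327)/2] with discriminant -327.
disc(K) = -327 is not divisible by 59; 59 is unramified.
Legendre symbol by Euler's criterion: (-327/59) ≡ (-327)^29 ≡ 1 (mod 59), i.e. (-327/59) = 1.
(-327/59) = 1, so 59 splits.

59 splits in O_K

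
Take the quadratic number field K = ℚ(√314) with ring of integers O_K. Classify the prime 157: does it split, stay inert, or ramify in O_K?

314 mod 4 = 2, hence disc K = 4·314 = 1256 and O_K = ℤ[√314].
Ramification test: 157 | 1256. The prime 157 ramifies in K.

157 is ramified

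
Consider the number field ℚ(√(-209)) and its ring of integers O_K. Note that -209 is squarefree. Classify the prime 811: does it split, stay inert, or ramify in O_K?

remains prime (inert)

d = -209 ≡ 3 (mod 4), so O_K = ℤ[√-209] and disc(K) = 4d = -836.
811 ∤ -836, so 811 is unramified.
Compute (-209/811) via Euler: 602^((811-1)/2) mod 811 = 810, so (-209/811) = -1.
(-209/811) = -1, so 811 is inert.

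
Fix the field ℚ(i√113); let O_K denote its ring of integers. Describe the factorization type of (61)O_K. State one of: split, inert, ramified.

Since -113 ≢ 1 mod 4, the ring of integers is ℤ[√-113] with discriminant 4·(-113) = -452.
disc(K) = -452 is not divisible by 61; 61 is unramified.
Legendre symbol by Euler's criterion: (-113/61) ≡ (-113)^30 ≡ 1 (mod 61), i.e. (-113/61) = 1.
Legendre symbol 1 ⇒ 61 is split.

p splits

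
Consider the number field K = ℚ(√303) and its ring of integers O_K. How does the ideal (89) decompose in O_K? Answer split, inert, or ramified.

split

303 mod 4 = 3, hence disc K = 4·303 = 1212 and O_K = ℤ[√303].
disc(K) = 1212 is not divisible by 89; 89 is unramified.
Euler's criterion: 303^44 mod 89 = 1. Thus (303|89) = 1.
(303/89) = 1, so 89 splits.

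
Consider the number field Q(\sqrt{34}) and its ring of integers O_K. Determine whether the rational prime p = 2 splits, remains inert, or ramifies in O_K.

ramified

Since 34 ≢ 1 mod 4, the ring of integers is ℤ[√34] with discriminant 4·34 = 136.
Ramification test: 2 | 136. The prime 2 ramifies in K.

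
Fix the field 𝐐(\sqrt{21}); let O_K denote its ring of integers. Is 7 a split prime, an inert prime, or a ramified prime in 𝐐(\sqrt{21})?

ramifies in O_K

21 mod 4 = 1, hence disc K = 21 and O_K = ℤ[(1+√21)/2].
Ramification test: 7 | 21. The prime 7 ramifies in K.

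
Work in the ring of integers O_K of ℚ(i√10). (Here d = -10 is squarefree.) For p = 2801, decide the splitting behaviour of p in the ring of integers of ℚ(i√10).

split

-10 mod 4 = 2, hence disc K = 4·(-10) = -40 and O_K = ℤ[√-10].
disc(K) = -40 is not divisible by 2801; 2801 is unramified.
Euler's criterion: (-10)^1400 mod 2801 = 1. Thus (-10|2801) = 1.
d is a quadratic residue mod p, hence 2801 splits in O_K.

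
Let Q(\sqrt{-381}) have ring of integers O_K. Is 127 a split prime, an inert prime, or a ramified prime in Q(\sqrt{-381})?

ramifies in O_K

-381 mod 4 = 3, hence disc K = 4·(-381) = -1524 and O_K = ℤ[√-381].
127 divides disc(K) = -1524, so 127 ramifies.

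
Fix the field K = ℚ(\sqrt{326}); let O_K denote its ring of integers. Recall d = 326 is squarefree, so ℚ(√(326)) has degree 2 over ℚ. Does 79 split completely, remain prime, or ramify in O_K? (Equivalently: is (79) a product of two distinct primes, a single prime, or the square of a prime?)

split — (79) = 𝔭₁𝔭₂ with 𝔭₁ ≠ 𝔭₂

d = 326 ≡ 2 (mod 4), so O_K = ℤ[√326] and disc(K) = 4d = 1304.
Since gcd(79, 1304) = 1 the prime 79 does not ramify.
Euler's criterion: 326^39 mod 79 = 1. Thus (326|79) = 1.
Legendre symbol 1 ⇒ 79 is split.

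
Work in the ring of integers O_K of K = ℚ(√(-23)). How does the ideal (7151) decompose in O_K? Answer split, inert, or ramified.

-23 mod 4 = 1, hence disc K = -23 and O_K = ℤ[(1+√-23)/2].
7151 ∤ -23, so 7151 is unramified.
(-23/7151) = 7128^3575 mod 7151 = 7150, giving Legendre symbol -1.
Legendre symbol -1 ⇒ 7151 is inert.

remains prime (inert)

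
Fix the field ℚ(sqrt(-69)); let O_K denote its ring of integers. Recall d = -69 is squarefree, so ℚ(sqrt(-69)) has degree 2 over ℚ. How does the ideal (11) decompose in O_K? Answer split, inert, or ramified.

11 remains inert

-69 mod 4 = 3, hence disc K = 4·(-69) = -276 and O_K = ℤ[√-69].
Since gcd(11, -276) = 1 the prime 11 does not ramify.
Compute (-69/11) via Euler: 8^((11-1)/2) mod 11 = 10, so (-69/11) = -1.
Legendre symbol -1 ⇒ 11 is inert.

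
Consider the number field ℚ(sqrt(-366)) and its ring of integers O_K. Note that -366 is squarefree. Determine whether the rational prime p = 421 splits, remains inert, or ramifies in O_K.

split — (421) = 𝔭₁𝔭₂ with 𝔭₁ ≠ 𝔭₂

Since -366 ≢ 1 mod 4, the ring of integers is ℤ[√-366] with discriminant 4·(-366) = -1464.
disc(K) = -1464 is not divisible by 421; 421 is unramified.
Euler's criterion: (-366)^210 mod 421 = 1. Thus (-366|421) = 1.
Legendre symbol 1 ⇒ 421 is split.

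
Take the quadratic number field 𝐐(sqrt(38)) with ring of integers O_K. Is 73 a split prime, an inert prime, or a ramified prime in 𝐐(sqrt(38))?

splits completely

d = 38 ≡ 2 (mod 4), so O_K = ℤ[√38] and disc(K) = 4d = 152.
Since gcd(73, 152) = 1 the prime 73 does not ramify.
(38/73) = 38^36 mod 73 = 1, giving Legendre symbol 1.
(38/73) = 1, so 73 splits.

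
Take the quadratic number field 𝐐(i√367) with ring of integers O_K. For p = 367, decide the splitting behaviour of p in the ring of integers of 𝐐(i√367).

ramified — (367) = 𝔭²

-367 mod 4 = 1, hence disc K = -367 and O_K = ℤ[(1+√-367)/2].
367 divides disc(K) = -367, so 367 ramifies.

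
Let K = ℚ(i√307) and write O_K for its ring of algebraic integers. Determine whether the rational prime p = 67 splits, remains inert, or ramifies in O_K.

d = -307 ≡ 1 (mod 4), so O_K = ℤ[(1+√-307)/2] and disc(K) = d = -307.
67 ∤ -307, so 67 is unramified.
(-307/67) = 28^33 mod 67 = 66, giving Legendre symbol -1.
d is a non-residue mod p, hence 67 remains inert in O_K.

inert — (67) stays prime in O_K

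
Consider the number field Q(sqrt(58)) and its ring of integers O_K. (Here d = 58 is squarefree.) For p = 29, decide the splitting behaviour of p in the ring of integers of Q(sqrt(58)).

58 mod 4 = 2, hence disc K = 4·58 = 232 and O_K = ℤ[√58].
29 divides disc(K) = 232, so 29 ramifies.

ramified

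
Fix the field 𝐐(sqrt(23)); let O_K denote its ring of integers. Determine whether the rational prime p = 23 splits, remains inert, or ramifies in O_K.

23 mod 4 = 3, hence disc K = 4·23 = 92 and O_K = ℤ[√23].
disc(K) = 92 = 23·4, so p = 23 is ramified.

ramifies in O_K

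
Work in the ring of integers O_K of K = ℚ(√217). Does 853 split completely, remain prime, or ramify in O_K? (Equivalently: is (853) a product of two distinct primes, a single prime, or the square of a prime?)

inert

217 mod 4 = 1, hence disc K = 217 and O_K = ℤ[(1+√217)/2].
disc(K) = 217 is not divisible by 853; 853 is unramified.
Legendre symbol by Euler's criterion: (217/853) ≡ 217^426 ≡ 852 (mod 853), i.e. (217/853) = -1.
d is a non-residue mod p, hence 853 remains inert in O_K.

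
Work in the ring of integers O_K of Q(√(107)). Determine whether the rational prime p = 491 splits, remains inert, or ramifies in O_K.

split — (491) = 𝔭₁𝔭₂ with 𝔭₁ ≠ 𝔭₂

Since 107 ≢ 1 mod 4, the ring of integers is ℤ[√107] with discriminant 4·107 = 428.
491 ∤ 428, so 491 is unramified.
Legendre symbol by Euler's criterion: (107/491) ≡ 107^245 ≡ 1 (mod 491), i.e. (107/491) = 1.
d is a quadratic residue mod p, hence 491 splits in O_K.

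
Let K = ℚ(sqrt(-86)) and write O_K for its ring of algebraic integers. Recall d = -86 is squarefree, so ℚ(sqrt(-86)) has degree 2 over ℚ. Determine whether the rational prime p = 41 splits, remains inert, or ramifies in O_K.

splits completely

d = -86 ≡ 2 (mod 4), so O_K = ℤ[√-86] and disc(K) = 4d = -344.
Since gcd(41, -344) = 1 the prime 41 does not ramify.
Legendre symbol by Euler's criterion: (-86/41) ≡ (-86)^20 ≡ 1 (mod 41), i.e. (-86/41) = 1.
Legendre symbol 1 ⇒ 41 is split.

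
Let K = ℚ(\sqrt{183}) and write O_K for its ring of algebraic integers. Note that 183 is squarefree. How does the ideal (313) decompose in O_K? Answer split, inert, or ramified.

d = 183 ≡ 3 (mod 4), so O_K = ℤ[√183] and disc(K) = 4d = 732.
313 ∤ 732, so 313 is unramified.
Compute (183/313) via Euler: 183^((313-1)/2) mod 313 = 312, so (183/313) = -1.
(183/313) = -1, so 313 is inert.

inert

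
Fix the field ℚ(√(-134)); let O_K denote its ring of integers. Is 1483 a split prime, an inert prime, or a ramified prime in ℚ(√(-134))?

d = -134 ≡ 2 (mod 4), so O_K = ℤ[√-134] and disc(K) = 4d = -536.
1483 ∤ -536, so 1483 is unramified.
Legendre symbol by Euler's criterion: (-134/1483) ≡ (-134)^741 ≡ 1482 (mod 1483), i.e. (-134/1483) = -1.
Legendre symbol -1 ⇒ 1483 is inert.

inert — (1483) stays prime in O_K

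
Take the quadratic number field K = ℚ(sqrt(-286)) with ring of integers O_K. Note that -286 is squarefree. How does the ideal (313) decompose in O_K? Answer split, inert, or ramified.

Since -286 ≢ 1 mod 4, the ring of integers is ℤ[√-286] with discriminant 4·(-286) = -1144.
313 ∤ -1144, so 313 is unramified.
Legendre symbol by Euler's criterion: (-286/313) ≡ (-286)^156 ≡ 1 (mod 313), i.e. (-286/313) = 1.
d is a quadratic residue mod p, hence 313 splits in O_K.

splits completely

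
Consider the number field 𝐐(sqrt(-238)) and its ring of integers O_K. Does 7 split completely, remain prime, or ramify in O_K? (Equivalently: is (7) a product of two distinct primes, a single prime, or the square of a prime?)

Since -238 ≢ 1 mod 4, the ring of integers is ℤ[√-238] with discriminant 4·(-238) = -952.
7 divides disc(K) = -952, so 7 ramifies.

p ramifies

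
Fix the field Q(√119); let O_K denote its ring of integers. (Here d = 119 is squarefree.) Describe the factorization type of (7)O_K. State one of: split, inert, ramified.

ramified — (7) = 𝔭²

d = 119 ≡ 3 (mod 4), so O_K = ℤ[√119] and disc(K) = 4d = 476.
Ramification test: 7 | 476. The prime 7 ramifies in K.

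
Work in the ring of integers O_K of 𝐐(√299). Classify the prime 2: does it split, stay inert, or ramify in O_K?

Since 299 ≢ 1 mod 4, the ring of integers is ℤ[√299] with discriminant 4·299 = 1196.
2 divides disc(K) = 1196, so 2 ramifies.

p ramifies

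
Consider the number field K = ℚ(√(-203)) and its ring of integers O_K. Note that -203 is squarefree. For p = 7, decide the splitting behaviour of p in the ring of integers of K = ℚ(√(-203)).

-203 mod 4 = 1, hence disc K = -203 and O_K = ℤ[(1+√-203)/2].
Ramification test: 7 | -203. The prime 7 ramifies in K.

p ramifies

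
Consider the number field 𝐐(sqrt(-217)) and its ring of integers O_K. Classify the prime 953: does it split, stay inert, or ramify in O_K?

d = -217 ≡ 3 (mod 4), so O_K = ℤ[√-217] and disc(K) = 4d = -868.
953 ∤ -868, so 953 is unramified.
Compute (-217/953) via Euler: 736^((953-1)/2) mod 953 = 952, so (-217/953) = -1.
d is a non-residue mod p, hence 953 remains inert in O_K.

p is inert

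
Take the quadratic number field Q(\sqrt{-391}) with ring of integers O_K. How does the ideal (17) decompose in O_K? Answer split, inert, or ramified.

Since -391 ≡ 1 mod 4, the ring of integers is ℤ[(1+√-391)/2] with discriminant -391.
disc(K) = -391 = 17·(-23), so p = 17 is ramified.

17 is ramified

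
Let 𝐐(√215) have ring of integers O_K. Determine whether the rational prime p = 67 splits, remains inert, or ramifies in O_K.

d = 215 ≡ 3 (mod 4), so O_K = ℤ[√215] and disc(K) = 4d = 860.
Since gcd(67, 860) = 1 the prime 67 does not ramify.
(215/67) = 14^33 mod 67 = 1, giving Legendre symbol 1.
(215/67) = 1, so 67 splits.

splits completely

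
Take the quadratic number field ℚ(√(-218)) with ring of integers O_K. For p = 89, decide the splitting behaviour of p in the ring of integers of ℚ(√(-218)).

split

d = -218 ≡ 2 (mod 4), so O_K = ℤ[√-218] and disc(K) = 4d = -872.
89 ∤ -872, so 89 is unramified.
Euler's criterion: (-218)^44 mod 89 = 1. Thus (-218|89) = 1.
(-218/89) = 1, so 89 splits.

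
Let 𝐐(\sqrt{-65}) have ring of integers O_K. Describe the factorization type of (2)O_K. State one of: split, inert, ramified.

d = -65 ≡ 3 (mod 4), so O_K = ℤ[√-65] and disc(K) = 4d = -260.
2 divides disc(K) = -260, so 2 ramifies.

ramified — (2) = 𝔭²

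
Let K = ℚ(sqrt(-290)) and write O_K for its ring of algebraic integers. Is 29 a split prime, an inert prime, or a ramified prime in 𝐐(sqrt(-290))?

Since -290 ≢ 1 mod 4, the ring of integers is ℤ[√-290] with discriminant 4·(-290) = -1160.
disc(K) = -1160 = 29·(-40), so p = 29 is ramified.

ramified — (29) = 𝔭²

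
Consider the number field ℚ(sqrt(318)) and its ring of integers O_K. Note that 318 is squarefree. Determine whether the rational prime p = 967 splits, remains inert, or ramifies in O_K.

p is inert

d = 318 ≡ 2 (mod 4), so O_K = ℤ[√318] and disc(K) = 4d = 1272.
Since gcd(967, 1272) = 1 the prime 967 does not ramify.
Legendre symbol by Euler's criterion: (318/967) ≡ 318^483 ≡ 966 (mod 967), i.e. (318/967) = -1.
d is a non-residue mod p, hence 967 remains inert in O_K.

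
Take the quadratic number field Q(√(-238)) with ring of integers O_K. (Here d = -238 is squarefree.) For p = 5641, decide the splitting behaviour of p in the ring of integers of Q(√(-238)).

Since -238 ≢ 1 mod 4, the ring of integers is ℤ[√-238] with discriminant 4·(-238) = -952.
5641 ∤ -952, so 5641 is unramified.
(-238/5641) = 5403^2820 mod 5641 = 1, giving Legendre symbol 1.
d is a quadratic residue mod p, hence 5641 splits in O_K.

split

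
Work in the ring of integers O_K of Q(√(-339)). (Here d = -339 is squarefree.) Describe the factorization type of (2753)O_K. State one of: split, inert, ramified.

d = -339 ≡ 1 (mod 4), so O_K = ℤ[(1+√-339)/2] and disc(K) = d = -339.
2753 ∤ -339, so 2753 is unramified.
Compute (-339/2753) via Euler: 2414^((2753-1)/2) mod 2753 = 2752, so (-339/2753) = -1.
(-339/2753) = -1, so 2753 is inert.

p is inert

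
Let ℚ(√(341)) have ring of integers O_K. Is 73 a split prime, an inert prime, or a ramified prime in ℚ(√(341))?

73 splits in O_K

d = 341 ≡ 1 (mod 4), so O_K = ℤ[(1+√341)/2] and disc(K) = d = 341.
Since gcd(73, 341) = 1 the prime 73 does not ramify.
Compute (341/73) via Euler: 49^((73-1)/2) mod 73 = 1, so (341/73) = 1.
Legendre symbol 1 ⇒ 73 is split.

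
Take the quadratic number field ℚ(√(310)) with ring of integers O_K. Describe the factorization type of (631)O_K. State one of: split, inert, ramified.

Since 310 ≢ 1 mod 4, the ring of integers is ℤ[√310] with discriminant 4·310 = 1240.
disc(K) = 1240 is not divisible by 631; 631 is unramified.
Compute (310/631) via Euler: 310^((631-1)/2) mod 631 = 1, so (310/631) = 1.
(310/631) = 1, so 631 splits.

splits completely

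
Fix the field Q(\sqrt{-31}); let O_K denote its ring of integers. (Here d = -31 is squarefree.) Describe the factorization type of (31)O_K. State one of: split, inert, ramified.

-31 mod 4 = 1, hence disc K = -31 and O_K = ℤ[(1+√-31)/2].
Ramification test: 31 | -31. The prime 31 ramifies in K.

ramified — (31) = 𝔭²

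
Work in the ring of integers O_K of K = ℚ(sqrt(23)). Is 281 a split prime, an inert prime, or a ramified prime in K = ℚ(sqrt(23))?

d = 23 ≡ 3 (mod 4), so O_K = ℤ[√23] and disc(K) = 4d = 92.
281 ∤ 92, so 281 is unramified.
Compute (23/281) via Euler: 23^((281-1)/2) mod 281 = 280, so (23/281) = -1.
(23/281) = -1, so 281 is inert.

281 remains inert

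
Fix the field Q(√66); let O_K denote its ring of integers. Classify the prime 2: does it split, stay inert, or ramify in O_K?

d = 66 ≡ 2 (mod 4), so O_K = ℤ[√66] and disc(K) = 4d = 264.
Ramification test: 2 | 264. The prime 2 ramifies in K.

ramified — (2) = 𝔭²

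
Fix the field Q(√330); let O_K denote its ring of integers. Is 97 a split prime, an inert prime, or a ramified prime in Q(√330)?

d = 330 ≡ 2 (mod 4), so O_K = ℤ[√330] and disc(K) = 4d = 1320.
97 ∤ 1320, so 97 is unramified.
Euler's criterion: 330^48 mod 97 = 96. Thus (330|97) = -1.
d is a non-residue mod p, hence 97 remains inert in O_K.

inert — (97) stays prime in O_K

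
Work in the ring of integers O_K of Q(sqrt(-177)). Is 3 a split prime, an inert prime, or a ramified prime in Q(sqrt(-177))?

ramified

Since -177 ≢ 1 mod 4, the ring of integers is ℤ[√-177] with discriminant 4·(-177) = -708.
Ramification test: 3 | -708. The prime 3 ramifies in K.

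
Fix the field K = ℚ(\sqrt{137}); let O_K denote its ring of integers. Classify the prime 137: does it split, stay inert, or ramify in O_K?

137 mod 4 = 1, hence disc K = 137 and O_K = ℤ[(1+√137)/2].
Ramification test: 137 | 137. The prime 137 ramifies in K.

137 is ramified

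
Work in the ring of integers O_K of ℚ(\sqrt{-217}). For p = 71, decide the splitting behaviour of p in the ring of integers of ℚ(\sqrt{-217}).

Since -217 ≢ 1 mod 4, the ring of integers is ℤ[√-217] with discriminant 4·(-217) = -868.
Since gcd(71, -868) = 1 the prime 71 does not ramify.
Euler's criterion: (-217)^35 mod 71 = 70. Thus (-217|71) = -1.
(-217/71) = -1, so 71 is inert.

inert — (71) stays prime in O_K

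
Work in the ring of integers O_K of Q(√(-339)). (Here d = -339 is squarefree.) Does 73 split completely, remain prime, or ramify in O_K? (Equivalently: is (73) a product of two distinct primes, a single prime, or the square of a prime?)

p is inert

d = -339 ≡ 1 (mod 4), so O_K = ℤ[(1+√-339)/2] and disc(K) = d = -339.
disc(K) = -339 is not divisible by 73; 73 is unramified.
Compute (-339/73) via Euler: 26^((73-1)/2) mod 73 = 72, so (-339/73) = -1.
Legendre symbol -1 ⇒ 73 is inert.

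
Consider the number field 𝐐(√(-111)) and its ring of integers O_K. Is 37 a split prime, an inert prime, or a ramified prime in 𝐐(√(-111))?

Since -111 ≡ 1 mod 4, the ring of integers is ℤ[(1+√-111)/2] with discriminant -111.
disc(K) = -111 = 37·(-3), so p = 37 is ramified.

ramified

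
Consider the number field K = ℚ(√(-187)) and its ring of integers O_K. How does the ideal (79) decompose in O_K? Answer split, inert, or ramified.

Since -187 ≡ 1 mod 4, the ring of integers is ℤ[(1+√-187)/2] with discriminant -187.
disc(K) = -187 is not divisible by 79; 79 is unramified.
(-187/79) = 50^39 mod 79 = 1, giving Legendre symbol 1.
(-187/79) = 1, so 79 splits.

split — (79) = 𝔭₁𝔭₂ with 𝔭₁ ≠ 𝔭₂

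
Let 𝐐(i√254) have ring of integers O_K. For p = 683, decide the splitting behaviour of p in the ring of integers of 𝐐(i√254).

d = -254 ≡ 2 (mod 4), so O_K = ℤ[√-254] and disc(K) = 4d = -1016.
683 ∤ -1016, so 683 is unramified.
(-254/683) = 429^341 mod 683 = 1, giving Legendre symbol 1.
Legendre symbol 1 ⇒ 683 is split.

split — (683) = 𝔭₁𝔭₂ with 𝔭₁ ≠ 𝔭₂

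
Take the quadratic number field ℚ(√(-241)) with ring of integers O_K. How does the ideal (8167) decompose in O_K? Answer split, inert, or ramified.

p is inert

d = -241 ≡ 3 (mod 4), so O_K = ℤ[√-241] and disc(K) = 4d = -964.
disc(K) = -964 is not divisible by 8167; 8167 is unramified.
Euler's criterion: (-241)^4083 mod 8167 = 8166. Thus (-241|8167) = -1.
d is a non-residue mod p, hence 8167 remains inert in O_K.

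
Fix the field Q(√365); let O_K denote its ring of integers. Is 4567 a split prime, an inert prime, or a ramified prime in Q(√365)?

d = 365 ≡ 1 (mod 4), so O_K = ℤ[(1+√365)/2] and disc(K) = d = 365.
disc(K) = 365 is not divisible by 4567; 4567 is unramified.
Euler's criterion: 365^2283 mod 4567 = 4566. Thus (365|4567) = -1.
d is a non-residue mod p, hence 4567 remains inert in O_K.

4567 remains inert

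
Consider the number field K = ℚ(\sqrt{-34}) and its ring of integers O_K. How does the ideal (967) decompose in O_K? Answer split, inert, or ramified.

967 remains inert

-34 mod 4 = 2, hence disc K = 4·(-34) = -136 and O_K = ℤ[√-34].
disc(K) = -136 is not divisible by 967; 967 is unramified.
Euler's criterion: (-34)^483 mod 967 = 966. Thus (-34|967) = -1.
Legendre symbol -1 ⇒ 967 is inert.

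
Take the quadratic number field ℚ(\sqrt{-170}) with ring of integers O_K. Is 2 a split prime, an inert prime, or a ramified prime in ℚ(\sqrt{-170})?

ramified — (2) = 𝔭²

d = -170 ≡ 2 (mod 4), so O_K = ℤ[√-170] and disc(K) = 4d = -680.
2 divides disc(K) = -680, so 2 ramifies.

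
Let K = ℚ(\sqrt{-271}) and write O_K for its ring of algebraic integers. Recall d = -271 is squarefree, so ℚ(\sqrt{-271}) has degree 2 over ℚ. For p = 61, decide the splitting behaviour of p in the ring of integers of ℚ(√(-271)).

61 splits in O_K

-271 mod 4 = 1, hence disc K = -271 and O_K = ℤ[(1+√-271)/2].
Since gcd(61, -271) = 1 the prime 61 does not ramify.
Compute (-271/61) via Euler: 34^((61-1)/2) mod 61 = 1, so (-271/61) = 1.
(-271/61) = 1, so 61 splits.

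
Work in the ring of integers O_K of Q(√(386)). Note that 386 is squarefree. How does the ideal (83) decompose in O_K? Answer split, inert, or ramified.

386 mod 4 = 2, hence disc K = 4·386 = 1544 and O_K = ℤ[√386].
83 ∤ 1544, so 83 is unramified.
(386/83) = 54^41 mod 83 = 82, giving Legendre symbol -1.
d is a non-residue mod p, hence 83 remains inert in O_K.

remains prime (inert)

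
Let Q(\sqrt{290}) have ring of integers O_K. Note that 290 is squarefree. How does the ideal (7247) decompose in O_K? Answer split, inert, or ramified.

7247 splits in O_K

d = 290 ≡ 2 (mod 4), so O_K = ℤ[√290] and disc(K) = 4d = 1160.
7247 ∤ 1160, so 7247 is unramified.
Euler's criterion: 290^3623 mod 7247 = 1. Thus (290|7247) = 1.
(290/7247) = 1, so 7247 splits.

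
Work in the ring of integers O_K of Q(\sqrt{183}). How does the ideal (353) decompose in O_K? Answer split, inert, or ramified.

remains prime (inert)

d = 183 ≡ 3 (mod 4), so O_K = ℤ[√183] and disc(K) = 4d = 732.
353 ∤ 732, so 353 is unramified.
Compute (183/353) via Euler: 183^((353-1)/2) mod 353 = 352, so (183/353) = -1.
(183/353) = -1, so 353 is inert.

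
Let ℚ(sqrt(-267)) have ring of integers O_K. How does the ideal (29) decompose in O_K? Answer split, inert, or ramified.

split — (29) = 𝔭₁𝔭₂ with 𝔭₁ ≠ 𝔭₂

-267 mod 4 = 1, hence disc K = -267 and O_K = ℤ[(1+√-267)/2].
disc(K) = -267 is not divisible by 29; 29 is unramified.
Euler's criterion: (-267)^14 mod 29 = 1. Thus (-267|29) = 1.
d is a quadratic residue mod p, hence 29 splits in O_K.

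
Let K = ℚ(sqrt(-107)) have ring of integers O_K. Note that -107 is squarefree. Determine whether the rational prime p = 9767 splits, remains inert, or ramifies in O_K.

split

-107 mod 4 = 1, hence disc K = -107 and O_K = ℤ[(1+√-107)/2].
9767 ∤ -107, so 9767 is unramified.
Compute (-107/9767) via Euler: 9660^((9767-1)/2) mod 9767 = 1, so (-107/9767) = 1.
d is a quadratic residue mod p, hence 9767 splits in O_K.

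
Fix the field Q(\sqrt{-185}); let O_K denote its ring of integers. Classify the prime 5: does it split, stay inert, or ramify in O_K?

ramifies in O_K

d = -185 ≡ 3 (mod 4), so O_K = ℤ[√-185] and disc(K) = 4d = -740.
Ramification test: 5 | -740. The prime 5 ramifies in K.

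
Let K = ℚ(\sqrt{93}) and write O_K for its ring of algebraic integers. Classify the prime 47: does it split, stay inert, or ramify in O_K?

Since 93 ≡ 1 mod 4, the ring of integers is ℤ[(1+√93)/2] with discriminant 93.
disc(K) = 93 is not divisible by 47; 47 is unramified.
(93/47) = 46^23 mod 47 = 46, giving Legendre symbol -1.
(93/47) = -1, so 47 is inert.

47 remains inert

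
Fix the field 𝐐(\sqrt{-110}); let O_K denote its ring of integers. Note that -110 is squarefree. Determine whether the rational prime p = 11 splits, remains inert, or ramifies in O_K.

ramified — (11) = 𝔭²

Since -110 ≢ 1 mod 4, the ring of integers is ℤ[√-110] with discriminant 4·(-110) = -440.
Ramification test: 11 | -440. The prime 11 ramifies in K.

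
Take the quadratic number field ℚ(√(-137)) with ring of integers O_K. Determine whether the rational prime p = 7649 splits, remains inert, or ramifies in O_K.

d = -137 ≡ 3 (mod 4), so O_K = ℤ[√-137] and disc(K) = 4d = -548.
disc(K) = -548 is not divisible by 7649; 7649 is unramified.
Legendre symbol by Euler's criterion: (-137/7649) ≡ (-137)^3824 ≡ 7648 (mod 7649), i.e. (-137/7649) = -1.
(-137/7649) = -1, so 7649 is inert.

inert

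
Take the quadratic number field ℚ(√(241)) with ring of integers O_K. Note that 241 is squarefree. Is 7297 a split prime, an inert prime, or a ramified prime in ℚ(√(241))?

7297 splits in O_K

Since 241 ≡ 1 mod 4, the ring of integers is ℤ[(1+√241)/2] with discriminant 241.
disc(K) = 241 is not divisible by 7297; 7297 is unramified.
Euler's criterion: 241^3648 mod 7297 = 1. Thus (241|7297) = 1.
Legendre symbol 1 ⇒ 7297 is split.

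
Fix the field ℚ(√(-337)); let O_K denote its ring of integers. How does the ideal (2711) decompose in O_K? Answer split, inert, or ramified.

splits completely

Since -337 ≢ 1 mod 4, the ring of integers is ℤ[√-337] with discriminant 4·(-337) = -1348.
disc(K) = -1348 is not divisible by 2711; 2711 is unramified.
Compute (-337/2711) via Euler: 2374^((2711-1)/2) mod 2711 = 1, so (-337/2711) = 1.
Legendre symbol 1 ⇒ 2711 is split.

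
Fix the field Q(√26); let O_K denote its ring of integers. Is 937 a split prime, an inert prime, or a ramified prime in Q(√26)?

d = 26 ≡ 2 (mod 4), so O_K = ℤ[√26] and disc(K) = 4d = 104.
disc(K) = 104 is not divisible by 937; 937 is unramified.
Legendre symbol by Euler's criterion: (26/937) ≡ 26^468 ≡ 1 (mod 937), i.e. (26/937) = 1.
(26/937) = 1, so 937 splits.

split — (937) = 𝔭₁𝔭₂ with 𝔭₁ ≠ 𝔭₂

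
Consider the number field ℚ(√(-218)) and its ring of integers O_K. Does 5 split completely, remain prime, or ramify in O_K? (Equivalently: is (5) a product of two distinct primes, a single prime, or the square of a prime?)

-218 mod 4 = 2, hence disc K = 4·(-218) = -872 and O_K = ℤ[√-218].
disc(K) = -872 is not divisible by 5; 5 is unramified.
Legendre symbol by Euler's criterion: (-218/5) ≡ (-218)^2 ≡ 4 (mod 5), i.e. (-218/5) = -1.
d is a non-residue mod p, hence 5 remains inert in O_K.

remains prime (inert)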